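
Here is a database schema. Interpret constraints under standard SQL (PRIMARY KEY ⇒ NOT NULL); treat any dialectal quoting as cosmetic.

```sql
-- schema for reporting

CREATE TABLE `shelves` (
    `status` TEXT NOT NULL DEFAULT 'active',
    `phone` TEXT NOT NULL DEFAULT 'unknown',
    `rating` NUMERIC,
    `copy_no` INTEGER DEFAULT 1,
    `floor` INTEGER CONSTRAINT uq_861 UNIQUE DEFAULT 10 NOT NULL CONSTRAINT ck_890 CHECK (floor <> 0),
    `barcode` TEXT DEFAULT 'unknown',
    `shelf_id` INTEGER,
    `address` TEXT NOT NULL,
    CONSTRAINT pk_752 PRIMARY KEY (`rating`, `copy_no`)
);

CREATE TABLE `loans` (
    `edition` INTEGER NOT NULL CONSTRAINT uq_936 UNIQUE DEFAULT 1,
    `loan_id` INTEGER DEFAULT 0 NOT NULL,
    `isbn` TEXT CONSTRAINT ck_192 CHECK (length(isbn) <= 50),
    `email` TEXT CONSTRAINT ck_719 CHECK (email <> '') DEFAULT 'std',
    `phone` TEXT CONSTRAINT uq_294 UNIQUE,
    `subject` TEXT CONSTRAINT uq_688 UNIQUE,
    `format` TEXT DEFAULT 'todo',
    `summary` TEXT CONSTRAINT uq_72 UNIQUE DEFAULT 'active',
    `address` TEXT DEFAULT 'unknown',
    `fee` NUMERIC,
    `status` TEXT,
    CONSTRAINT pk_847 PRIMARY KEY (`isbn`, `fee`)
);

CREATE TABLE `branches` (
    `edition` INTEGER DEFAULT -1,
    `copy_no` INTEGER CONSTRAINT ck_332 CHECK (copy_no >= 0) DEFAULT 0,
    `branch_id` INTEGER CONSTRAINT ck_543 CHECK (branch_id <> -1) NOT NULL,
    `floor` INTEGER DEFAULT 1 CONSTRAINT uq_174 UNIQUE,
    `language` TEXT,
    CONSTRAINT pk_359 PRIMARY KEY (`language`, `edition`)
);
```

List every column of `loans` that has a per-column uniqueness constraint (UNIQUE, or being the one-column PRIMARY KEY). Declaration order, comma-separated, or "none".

- edition: declared UNIQUE → unique.
- loan_id: no UNIQUE or single-column PK constraint.
- isbn: part of a composite PRIMARY KEY — only the tuple is unique, not this column on its own.
- email: no UNIQUE or single-column PK constraint.
- phone: declared UNIQUE → unique.
- subject: declared UNIQUE → unique.
- format: no UNIQUE or single-column PK constraint.
- summary: declared UNIQUE → unique.
- address: no UNIQUE or single-column PK constraint.
- fee: part of a composite PRIMARY KEY — only the tuple is unique, not this column on its own.
- status: no UNIQUE or single-column PK constraint.

edition, phone, subject, summary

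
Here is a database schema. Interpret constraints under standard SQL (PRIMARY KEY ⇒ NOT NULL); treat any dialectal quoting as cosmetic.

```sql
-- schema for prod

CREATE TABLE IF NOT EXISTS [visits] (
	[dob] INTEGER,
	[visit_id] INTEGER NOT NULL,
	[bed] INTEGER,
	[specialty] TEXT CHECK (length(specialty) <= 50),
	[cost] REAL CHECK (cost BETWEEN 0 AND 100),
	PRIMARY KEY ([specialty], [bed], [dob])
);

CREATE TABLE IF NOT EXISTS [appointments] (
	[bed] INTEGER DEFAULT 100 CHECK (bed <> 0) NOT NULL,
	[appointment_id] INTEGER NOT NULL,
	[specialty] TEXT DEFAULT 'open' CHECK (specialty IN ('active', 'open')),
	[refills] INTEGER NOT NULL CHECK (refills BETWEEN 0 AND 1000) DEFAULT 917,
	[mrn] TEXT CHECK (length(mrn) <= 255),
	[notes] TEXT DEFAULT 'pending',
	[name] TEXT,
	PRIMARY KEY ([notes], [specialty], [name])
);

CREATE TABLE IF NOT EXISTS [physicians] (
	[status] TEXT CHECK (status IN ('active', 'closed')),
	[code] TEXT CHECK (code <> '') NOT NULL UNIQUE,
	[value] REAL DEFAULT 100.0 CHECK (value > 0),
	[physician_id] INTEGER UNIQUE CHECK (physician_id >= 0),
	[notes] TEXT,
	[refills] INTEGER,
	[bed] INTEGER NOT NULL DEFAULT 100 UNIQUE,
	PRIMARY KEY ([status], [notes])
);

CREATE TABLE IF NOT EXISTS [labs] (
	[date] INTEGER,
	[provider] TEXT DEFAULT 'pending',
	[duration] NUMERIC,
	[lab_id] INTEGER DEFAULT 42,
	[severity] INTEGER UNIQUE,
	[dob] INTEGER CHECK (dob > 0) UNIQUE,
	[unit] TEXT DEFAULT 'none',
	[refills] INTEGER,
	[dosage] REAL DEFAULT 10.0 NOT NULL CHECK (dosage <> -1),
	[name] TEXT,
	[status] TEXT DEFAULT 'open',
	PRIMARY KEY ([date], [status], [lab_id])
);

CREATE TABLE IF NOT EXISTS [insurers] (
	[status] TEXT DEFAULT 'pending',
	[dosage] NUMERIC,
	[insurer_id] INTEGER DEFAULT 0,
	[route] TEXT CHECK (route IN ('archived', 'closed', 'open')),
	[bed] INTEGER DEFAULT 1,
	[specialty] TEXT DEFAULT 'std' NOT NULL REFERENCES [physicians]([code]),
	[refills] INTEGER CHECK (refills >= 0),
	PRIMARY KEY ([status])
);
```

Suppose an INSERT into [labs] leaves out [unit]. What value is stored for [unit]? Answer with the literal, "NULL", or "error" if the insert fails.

'none'

unit has an explicit DEFAULT 'none'.
When the column is omitted from an INSERT, that default is used.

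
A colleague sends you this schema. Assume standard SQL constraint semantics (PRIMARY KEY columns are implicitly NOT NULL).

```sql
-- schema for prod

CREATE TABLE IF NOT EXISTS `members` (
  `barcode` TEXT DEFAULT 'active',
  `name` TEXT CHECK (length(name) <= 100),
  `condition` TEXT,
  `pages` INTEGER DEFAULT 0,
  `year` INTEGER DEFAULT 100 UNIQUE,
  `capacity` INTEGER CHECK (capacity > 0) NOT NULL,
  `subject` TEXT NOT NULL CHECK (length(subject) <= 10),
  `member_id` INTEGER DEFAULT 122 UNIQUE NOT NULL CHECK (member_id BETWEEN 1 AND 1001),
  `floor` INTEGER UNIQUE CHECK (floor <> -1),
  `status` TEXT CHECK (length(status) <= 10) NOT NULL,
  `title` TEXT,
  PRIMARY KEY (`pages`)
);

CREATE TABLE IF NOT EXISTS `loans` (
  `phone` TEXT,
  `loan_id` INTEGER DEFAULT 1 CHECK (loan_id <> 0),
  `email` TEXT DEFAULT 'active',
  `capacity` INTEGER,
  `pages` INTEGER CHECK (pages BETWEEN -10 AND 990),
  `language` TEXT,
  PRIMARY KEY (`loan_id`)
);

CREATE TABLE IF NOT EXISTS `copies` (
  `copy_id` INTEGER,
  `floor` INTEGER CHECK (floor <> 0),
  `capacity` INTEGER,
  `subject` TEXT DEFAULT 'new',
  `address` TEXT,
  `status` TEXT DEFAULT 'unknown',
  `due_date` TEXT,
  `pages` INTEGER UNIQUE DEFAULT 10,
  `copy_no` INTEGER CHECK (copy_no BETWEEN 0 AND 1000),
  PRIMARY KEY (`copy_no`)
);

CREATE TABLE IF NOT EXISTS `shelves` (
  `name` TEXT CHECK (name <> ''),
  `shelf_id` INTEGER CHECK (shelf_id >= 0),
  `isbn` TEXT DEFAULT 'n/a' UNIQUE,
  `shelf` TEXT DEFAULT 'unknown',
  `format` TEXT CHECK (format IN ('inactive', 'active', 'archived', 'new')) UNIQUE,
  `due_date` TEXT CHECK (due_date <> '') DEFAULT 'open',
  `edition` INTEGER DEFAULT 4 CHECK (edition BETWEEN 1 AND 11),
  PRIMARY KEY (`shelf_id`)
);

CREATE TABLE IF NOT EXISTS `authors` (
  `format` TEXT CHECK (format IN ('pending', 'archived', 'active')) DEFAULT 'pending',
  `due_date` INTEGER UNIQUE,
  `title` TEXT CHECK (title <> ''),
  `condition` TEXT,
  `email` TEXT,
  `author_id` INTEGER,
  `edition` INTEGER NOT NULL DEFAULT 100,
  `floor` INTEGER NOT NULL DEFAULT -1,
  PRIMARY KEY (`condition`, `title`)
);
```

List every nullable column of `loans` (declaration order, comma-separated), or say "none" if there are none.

- phone: no NOT NULL constraint applies → nullable.
- loan_id: part of the PRIMARY KEY, which implies NOT NULL → not nullable.
- email: DEFAULT only fills an omitted column; an explicit NULL is still allowed → nullable.
- capacity: no NOT NULL constraint applies → nullable.
- pages: CHECK does not forbid NULL (a CHECK constraint passes when its expression is NULL) → nullable.
- language: no NOT NULL constraint applies → nullable.

phone, email, capacity, pages, language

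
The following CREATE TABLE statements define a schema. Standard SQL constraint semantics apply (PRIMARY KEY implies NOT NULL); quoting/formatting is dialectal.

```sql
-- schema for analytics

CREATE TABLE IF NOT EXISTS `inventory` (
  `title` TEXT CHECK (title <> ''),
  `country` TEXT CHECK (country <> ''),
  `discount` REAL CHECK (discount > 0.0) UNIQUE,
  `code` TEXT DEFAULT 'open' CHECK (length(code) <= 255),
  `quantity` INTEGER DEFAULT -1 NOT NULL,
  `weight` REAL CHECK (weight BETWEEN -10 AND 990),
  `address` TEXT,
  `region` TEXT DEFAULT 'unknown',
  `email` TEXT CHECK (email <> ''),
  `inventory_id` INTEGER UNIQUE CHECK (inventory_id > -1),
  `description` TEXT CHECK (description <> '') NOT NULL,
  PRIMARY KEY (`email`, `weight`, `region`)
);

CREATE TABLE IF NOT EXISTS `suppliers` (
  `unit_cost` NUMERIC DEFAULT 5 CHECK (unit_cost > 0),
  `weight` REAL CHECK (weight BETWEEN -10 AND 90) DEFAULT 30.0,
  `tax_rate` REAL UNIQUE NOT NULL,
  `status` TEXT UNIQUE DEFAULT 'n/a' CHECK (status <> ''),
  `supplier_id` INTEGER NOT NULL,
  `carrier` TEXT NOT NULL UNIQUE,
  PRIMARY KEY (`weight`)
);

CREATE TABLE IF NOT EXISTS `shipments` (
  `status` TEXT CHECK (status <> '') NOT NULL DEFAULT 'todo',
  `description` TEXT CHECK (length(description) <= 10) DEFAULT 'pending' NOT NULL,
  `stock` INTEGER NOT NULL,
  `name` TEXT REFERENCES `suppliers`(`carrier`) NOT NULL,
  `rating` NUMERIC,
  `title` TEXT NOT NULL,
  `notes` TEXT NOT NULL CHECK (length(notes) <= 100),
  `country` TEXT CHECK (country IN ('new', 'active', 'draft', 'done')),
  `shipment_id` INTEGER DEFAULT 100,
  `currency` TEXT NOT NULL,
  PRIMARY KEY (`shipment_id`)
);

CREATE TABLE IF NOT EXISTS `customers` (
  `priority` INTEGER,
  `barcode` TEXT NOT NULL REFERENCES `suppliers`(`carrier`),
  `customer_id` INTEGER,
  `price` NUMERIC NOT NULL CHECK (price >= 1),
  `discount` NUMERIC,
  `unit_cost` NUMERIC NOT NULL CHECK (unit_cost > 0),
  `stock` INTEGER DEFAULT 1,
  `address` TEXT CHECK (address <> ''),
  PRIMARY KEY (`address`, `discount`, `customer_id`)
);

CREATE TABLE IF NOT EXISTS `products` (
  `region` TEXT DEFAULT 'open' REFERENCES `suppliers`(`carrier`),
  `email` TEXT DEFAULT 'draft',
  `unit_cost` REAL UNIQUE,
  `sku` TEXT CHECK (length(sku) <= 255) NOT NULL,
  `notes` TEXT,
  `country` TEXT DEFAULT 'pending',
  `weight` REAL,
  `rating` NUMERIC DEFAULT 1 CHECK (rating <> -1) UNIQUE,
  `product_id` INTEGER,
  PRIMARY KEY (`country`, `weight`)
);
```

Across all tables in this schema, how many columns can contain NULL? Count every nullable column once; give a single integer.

18

inventory: 6 nullable (title, country, discount, code, address, inventory_id — PK (email, weight, region) and explicit NOT NULL columns excluded).
suppliers: 2 nullable (unit_cost, status — PK (weight) and explicit NOT NULL columns excluded).
shipments: 2 nullable (rating, country — PK (shipment_id) and explicit NOT NULL columns excluded).
customers: 2 nullable (priority, stock — PK (address, discount, customer_id) and explicit NOT NULL columns excluded).
products: 6 nullable (region, email, unit_cost, notes, rating, product_id — PK (country, weight) and explicit NOT NULL columns excluded).
Total: 6 + 2 + 2 + 2 + 6 = 18.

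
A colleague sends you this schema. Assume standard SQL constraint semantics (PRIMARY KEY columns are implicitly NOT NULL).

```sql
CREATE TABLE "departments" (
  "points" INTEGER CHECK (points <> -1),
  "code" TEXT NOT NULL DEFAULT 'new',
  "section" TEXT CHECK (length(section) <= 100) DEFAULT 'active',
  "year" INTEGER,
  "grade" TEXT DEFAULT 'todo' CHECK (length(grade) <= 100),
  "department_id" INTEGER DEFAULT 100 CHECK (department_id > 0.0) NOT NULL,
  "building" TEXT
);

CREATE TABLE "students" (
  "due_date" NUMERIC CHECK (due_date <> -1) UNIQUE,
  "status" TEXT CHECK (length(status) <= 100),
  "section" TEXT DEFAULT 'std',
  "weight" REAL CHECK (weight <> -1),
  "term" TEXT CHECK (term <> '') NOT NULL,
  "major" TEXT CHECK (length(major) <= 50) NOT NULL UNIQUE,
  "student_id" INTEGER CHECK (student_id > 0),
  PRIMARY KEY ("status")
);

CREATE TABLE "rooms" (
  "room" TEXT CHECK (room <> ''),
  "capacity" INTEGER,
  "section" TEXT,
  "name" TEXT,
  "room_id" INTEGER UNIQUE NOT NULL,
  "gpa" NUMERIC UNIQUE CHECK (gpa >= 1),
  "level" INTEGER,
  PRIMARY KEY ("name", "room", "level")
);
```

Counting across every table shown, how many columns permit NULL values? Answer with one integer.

12

departments: 5 nullable (points, section, year, grade, building — PK none and explicit NOT NULL columns excluded).
students: 4 nullable (due_date, section, weight, student_id — PK (status) and explicit NOT NULL columns excluded).
rooms: 3 nullable (capacity, section, gpa — PK (name, room, level) and explicit NOT NULL columns excluded).
Total: 5 + 4 + 3 = 12.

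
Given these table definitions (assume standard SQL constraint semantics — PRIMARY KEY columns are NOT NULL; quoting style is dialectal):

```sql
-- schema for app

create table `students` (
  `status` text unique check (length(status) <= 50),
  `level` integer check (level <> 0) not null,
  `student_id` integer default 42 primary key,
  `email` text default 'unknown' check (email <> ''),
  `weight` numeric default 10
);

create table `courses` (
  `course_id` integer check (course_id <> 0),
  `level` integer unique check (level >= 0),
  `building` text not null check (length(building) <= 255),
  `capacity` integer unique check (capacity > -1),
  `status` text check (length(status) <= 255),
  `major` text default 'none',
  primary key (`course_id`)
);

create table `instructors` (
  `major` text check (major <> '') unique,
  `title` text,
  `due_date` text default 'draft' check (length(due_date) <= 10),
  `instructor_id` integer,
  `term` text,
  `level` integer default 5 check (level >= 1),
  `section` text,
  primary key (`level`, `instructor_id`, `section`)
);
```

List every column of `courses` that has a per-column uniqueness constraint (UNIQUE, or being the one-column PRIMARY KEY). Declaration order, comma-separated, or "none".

- course_id: single-column PRIMARY KEY → unique.
- level: declared UNIQUE → unique.
- building: no UNIQUE or single-column PK constraint.
- capacity: declared UNIQUE → unique.
- status: no UNIQUE or single-column PK constraint.
- major: no UNIQUE or single-column PK constraint.

course_id, level, capacity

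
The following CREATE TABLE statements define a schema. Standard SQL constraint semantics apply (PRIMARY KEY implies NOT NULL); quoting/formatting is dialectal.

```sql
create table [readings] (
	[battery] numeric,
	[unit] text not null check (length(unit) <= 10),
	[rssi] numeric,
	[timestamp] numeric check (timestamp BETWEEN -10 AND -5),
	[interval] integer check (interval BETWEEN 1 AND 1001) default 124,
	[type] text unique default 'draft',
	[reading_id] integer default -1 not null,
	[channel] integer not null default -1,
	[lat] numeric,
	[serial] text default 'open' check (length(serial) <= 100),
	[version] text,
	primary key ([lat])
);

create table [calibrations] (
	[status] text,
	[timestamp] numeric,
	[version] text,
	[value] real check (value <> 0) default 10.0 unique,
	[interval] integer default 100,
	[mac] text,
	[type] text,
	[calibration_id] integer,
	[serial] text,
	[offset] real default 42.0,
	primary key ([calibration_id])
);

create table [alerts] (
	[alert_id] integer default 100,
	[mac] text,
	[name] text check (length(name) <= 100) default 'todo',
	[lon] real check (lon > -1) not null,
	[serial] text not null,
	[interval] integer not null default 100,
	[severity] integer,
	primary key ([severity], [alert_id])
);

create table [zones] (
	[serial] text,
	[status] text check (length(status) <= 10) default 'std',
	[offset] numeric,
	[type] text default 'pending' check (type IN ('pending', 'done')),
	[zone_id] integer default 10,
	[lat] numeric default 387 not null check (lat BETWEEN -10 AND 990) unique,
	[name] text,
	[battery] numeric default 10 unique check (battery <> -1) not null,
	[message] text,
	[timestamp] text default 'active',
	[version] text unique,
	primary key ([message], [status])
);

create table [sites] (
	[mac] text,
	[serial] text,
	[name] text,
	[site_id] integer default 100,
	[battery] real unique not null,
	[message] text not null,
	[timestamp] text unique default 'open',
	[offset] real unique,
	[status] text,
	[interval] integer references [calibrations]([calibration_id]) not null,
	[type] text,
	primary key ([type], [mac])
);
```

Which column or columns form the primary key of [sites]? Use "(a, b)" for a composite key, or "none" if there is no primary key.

(type, mac)

A table-level PRIMARY KEY clause names 2 columns: type, mac.
This is a composite key — the combination is unique, not each column individually.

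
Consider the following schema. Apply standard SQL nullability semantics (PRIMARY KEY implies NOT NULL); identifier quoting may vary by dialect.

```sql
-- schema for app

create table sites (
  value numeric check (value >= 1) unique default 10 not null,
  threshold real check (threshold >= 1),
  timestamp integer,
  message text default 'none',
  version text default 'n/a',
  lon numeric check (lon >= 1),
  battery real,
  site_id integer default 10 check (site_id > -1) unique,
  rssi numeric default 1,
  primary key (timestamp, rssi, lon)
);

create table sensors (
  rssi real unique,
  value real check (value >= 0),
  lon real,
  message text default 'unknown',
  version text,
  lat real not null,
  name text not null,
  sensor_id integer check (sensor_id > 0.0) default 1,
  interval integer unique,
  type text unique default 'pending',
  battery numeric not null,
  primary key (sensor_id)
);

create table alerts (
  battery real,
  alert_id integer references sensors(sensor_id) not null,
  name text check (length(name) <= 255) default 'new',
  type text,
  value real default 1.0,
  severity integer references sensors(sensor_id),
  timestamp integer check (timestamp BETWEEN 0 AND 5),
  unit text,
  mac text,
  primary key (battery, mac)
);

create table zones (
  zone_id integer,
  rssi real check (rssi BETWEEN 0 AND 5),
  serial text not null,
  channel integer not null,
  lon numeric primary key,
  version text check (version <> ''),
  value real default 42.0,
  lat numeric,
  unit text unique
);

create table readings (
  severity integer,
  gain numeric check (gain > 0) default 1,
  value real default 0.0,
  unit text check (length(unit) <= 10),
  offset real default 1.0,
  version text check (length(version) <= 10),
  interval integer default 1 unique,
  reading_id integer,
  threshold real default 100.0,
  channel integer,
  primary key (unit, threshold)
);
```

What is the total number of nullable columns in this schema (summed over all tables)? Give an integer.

sites: 5 nullable (threshold, message, version, battery, site_id — PK (timestamp, rssi, lon) and explicit NOT NULL columns excluded).
sensors: 7 nullable (rssi, value, lon, message, version, interval, type — PK (sensor_id) and explicit NOT NULL columns excluded).
alerts: 6 nullable (name, type, value, severity, timestamp, unit — PK (battery, mac) and explicit NOT NULL columns excluded).
zones: 6 nullable (zone_id, rssi, version, value, lat, unit — PK (lon) and explicit NOT NULL columns excluded).
readings: 8 nullable (severity, gain, value, offset, version, interval, reading_id, channel — PK (unit, threshold) and explicit NOT NULL columns excluded).
Total: 5 + 7 + 6 + 6 + 8 = 32.

32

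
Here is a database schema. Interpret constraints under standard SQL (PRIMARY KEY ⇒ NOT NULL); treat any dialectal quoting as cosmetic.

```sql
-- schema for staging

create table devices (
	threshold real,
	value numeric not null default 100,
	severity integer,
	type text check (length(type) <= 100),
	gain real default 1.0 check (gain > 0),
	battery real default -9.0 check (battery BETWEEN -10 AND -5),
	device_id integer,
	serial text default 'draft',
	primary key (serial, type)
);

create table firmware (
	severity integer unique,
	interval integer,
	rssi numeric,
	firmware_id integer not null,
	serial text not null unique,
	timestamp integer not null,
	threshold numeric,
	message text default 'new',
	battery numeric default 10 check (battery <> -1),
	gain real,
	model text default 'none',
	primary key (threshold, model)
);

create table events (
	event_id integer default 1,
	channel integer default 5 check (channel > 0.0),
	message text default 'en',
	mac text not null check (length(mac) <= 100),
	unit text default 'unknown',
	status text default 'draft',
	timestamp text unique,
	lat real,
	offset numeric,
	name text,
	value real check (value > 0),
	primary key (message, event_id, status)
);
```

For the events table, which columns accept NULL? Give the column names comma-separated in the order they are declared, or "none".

channel, unit, timestamp, lat, offset, name, value

- event_id: part of the PRIMARY KEY, which implies NOT NULL → not nullable.
- channel: CHECK does not forbid NULL (a CHECK constraint passes when its expression is NULL) → nullable.
- message: part of the PRIMARY KEY, which implies NOT NULL → not nullable.
- mac: declared NOT NULL → not nullable.
- unit: DEFAULT only fills an omitted column; an explicit NULL is still allowed → nullable.
- status: part of the PRIMARY KEY, which implies NOT NULL → not nullable.
- timestamp: UNIQUE does not imply NOT NULL → nullable.
- lat: no NOT NULL constraint applies → nullable.
- offset: no NOT NULL constraint applies → nullable.
- name: no NOT NULL constraint applies → nullable.
- value: CHECK does not forbid NULL (a CHECK constraint passes when its expression is NULL) → nullable.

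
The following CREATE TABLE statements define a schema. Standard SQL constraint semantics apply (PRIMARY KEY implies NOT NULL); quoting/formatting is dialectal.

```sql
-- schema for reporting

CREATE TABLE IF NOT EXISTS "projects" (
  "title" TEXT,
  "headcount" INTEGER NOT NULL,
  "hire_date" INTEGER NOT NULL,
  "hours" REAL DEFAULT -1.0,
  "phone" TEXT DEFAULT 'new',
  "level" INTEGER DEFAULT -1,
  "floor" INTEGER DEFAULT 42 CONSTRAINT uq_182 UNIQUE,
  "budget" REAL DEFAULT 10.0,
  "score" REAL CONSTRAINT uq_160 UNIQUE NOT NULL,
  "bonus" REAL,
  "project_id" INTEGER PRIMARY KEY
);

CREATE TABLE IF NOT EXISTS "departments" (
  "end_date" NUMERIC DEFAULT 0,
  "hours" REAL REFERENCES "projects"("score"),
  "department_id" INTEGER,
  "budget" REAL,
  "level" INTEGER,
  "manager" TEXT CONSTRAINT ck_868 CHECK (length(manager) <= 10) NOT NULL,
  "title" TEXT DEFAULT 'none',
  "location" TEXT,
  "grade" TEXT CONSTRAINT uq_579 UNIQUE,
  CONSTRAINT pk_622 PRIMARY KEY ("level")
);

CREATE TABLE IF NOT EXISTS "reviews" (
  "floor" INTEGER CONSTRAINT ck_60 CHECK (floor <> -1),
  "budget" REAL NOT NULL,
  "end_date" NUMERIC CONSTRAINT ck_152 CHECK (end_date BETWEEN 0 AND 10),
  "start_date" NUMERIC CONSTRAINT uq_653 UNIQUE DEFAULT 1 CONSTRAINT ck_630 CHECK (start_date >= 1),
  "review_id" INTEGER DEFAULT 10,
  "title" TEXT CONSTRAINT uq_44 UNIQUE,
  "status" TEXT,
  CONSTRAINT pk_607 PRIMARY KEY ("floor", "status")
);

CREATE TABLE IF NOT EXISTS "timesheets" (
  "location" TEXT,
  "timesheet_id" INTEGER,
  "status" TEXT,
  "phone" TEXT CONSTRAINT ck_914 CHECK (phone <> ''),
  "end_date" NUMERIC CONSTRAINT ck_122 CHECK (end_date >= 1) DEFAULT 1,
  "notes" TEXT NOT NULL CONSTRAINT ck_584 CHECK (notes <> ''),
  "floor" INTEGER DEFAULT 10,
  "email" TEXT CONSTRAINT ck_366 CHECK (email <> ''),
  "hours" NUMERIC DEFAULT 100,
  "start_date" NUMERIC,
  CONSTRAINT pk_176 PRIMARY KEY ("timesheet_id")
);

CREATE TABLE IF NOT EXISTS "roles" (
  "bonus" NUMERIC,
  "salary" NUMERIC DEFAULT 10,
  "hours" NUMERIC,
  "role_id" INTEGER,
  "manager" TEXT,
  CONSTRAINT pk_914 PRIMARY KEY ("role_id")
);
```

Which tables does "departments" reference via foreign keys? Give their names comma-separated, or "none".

projects

- hours REFERENCES projects(score).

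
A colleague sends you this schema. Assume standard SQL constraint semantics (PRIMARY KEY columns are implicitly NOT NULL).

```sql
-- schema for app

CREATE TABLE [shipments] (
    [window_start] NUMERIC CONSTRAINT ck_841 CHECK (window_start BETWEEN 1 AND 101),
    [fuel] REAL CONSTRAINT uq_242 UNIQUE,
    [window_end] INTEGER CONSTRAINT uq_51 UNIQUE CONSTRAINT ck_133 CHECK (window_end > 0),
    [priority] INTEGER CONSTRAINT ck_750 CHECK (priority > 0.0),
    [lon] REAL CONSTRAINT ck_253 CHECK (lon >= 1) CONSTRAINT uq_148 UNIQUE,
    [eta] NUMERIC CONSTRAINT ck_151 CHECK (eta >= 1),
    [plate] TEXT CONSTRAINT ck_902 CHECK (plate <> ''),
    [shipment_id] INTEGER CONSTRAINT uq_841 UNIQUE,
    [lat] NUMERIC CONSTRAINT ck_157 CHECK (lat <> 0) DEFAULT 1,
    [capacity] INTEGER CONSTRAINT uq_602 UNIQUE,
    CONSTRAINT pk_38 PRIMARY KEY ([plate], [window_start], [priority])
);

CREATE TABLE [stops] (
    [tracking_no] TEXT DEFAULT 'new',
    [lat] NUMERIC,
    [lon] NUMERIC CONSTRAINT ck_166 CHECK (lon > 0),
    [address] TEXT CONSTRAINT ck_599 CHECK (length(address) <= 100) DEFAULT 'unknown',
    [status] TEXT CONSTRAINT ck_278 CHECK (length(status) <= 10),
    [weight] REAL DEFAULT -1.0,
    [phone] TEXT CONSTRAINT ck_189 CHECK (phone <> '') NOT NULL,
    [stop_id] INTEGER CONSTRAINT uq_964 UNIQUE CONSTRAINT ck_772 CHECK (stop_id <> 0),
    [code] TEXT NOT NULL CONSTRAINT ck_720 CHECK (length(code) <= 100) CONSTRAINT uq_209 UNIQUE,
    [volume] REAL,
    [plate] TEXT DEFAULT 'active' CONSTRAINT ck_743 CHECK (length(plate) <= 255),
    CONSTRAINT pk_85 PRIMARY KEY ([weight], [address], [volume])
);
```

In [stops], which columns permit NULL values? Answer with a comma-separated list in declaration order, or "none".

tracking_no, lat, lon, status, stop_id, plate

- tracking_no: DEFAULT only fills an omitted column; an explicit NULL is still allowed → nullable.
- lat: no NOT NULL constraint applies → nullable.
- lon: CHECK does not forbid NULL (a CHECK constraint passes when its expression is NULL) → nullable.
- address: part of the PRIMARY KEY, which implies NOT NULL → not nullable.
- status: CHECK does not forbid NULL (a CHECK constraint passes when its expression is NULL) → nullable.
- weight: part of the PRIMARY KEY, which implies NOT NULL → not nullable.
- phone: declared NOT NULL → not nullable.
- stop_id: CHECK does not forbid NULL (a CHECK constraint passes when its expression is NULL) → nullable.
- code: declared NOT NULL → not nullable.
- volume: part of the PRIMARY KEY, which implies NOT NULL → not nullable.
- plate: CHECK does not forbid NULL (a CHECK constraint passes when its expression is NULL) → nullable.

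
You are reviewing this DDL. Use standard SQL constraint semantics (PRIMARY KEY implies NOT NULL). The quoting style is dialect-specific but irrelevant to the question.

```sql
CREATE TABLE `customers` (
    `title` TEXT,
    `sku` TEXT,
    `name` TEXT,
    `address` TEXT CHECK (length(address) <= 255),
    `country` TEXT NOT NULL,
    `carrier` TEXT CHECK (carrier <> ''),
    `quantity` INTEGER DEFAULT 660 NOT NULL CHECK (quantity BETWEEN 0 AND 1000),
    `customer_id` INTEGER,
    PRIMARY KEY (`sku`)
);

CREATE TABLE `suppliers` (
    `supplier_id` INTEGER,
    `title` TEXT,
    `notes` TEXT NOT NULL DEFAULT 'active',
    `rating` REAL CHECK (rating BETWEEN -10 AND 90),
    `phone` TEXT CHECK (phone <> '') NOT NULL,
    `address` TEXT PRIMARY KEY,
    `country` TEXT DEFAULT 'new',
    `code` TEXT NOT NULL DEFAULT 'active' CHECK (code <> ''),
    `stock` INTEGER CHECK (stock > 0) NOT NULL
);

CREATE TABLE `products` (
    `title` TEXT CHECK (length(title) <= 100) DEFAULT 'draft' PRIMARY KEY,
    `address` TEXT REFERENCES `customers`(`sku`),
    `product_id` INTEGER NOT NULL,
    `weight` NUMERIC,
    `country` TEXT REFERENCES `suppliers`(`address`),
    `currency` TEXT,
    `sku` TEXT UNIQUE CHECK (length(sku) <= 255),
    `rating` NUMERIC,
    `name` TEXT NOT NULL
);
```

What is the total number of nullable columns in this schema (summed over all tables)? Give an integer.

customers: 5 nullable (title, name, address, carrier, customer_id — PK (sku) and explicit NOT NULL columns excluded).
suppliers: 4 nullable (supplier_id, title, rating, country — PK (address) and explicit NOT NULL columns excluded).
products: 6 nullable (address, weight, country, currency, sku, rating — PK (title) and explicit NOT NULL columns excluded).
Total: 5 + 4 + 6 = 15.

15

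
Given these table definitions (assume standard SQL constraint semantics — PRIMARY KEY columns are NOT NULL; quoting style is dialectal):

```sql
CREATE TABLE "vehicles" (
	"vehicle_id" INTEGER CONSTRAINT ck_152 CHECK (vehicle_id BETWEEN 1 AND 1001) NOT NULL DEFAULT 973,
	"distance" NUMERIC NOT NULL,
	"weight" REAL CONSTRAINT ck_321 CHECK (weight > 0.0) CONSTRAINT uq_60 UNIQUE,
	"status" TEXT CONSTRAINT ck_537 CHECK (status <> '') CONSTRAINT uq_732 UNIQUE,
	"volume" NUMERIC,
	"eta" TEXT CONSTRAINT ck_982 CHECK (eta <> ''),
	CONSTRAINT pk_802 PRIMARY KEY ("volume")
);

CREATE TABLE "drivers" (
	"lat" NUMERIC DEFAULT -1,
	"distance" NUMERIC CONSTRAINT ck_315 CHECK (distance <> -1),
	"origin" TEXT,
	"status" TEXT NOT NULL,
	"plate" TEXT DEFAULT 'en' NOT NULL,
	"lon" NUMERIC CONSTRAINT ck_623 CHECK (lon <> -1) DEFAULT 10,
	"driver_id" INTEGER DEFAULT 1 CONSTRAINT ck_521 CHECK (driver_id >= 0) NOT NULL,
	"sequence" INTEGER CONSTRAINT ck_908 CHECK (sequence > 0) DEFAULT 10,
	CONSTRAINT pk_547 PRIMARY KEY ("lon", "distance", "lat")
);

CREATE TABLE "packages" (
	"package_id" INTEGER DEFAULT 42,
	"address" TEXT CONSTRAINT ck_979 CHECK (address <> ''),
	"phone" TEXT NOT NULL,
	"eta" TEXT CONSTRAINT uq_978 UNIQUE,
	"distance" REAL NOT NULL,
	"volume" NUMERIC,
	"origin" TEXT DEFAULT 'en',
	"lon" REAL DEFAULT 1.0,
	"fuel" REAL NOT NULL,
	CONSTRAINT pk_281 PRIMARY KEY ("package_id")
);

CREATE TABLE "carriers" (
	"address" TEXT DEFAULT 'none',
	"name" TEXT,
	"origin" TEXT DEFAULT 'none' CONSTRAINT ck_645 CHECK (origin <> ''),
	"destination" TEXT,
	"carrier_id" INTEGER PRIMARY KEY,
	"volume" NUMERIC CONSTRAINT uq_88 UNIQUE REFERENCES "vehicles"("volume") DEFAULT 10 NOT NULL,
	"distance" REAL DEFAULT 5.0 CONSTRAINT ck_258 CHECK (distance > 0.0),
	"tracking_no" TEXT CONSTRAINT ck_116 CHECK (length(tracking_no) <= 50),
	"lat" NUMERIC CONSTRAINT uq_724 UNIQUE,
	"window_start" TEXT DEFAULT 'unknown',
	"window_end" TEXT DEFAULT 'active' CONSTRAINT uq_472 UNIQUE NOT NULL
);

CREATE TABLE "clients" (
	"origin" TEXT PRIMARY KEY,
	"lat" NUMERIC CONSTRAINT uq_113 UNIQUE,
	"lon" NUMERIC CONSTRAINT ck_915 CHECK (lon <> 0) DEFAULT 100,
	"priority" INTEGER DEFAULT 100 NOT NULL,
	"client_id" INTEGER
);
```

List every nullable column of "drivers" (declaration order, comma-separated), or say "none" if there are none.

origin, sequence

- lat: part of the PRIMARY KEY, which implies NOT NULL → not nullable.
- distance: part of the PRIMARY KEY, which implies NOT NULL → not nullable.
- origin: no NOT NULL constraint applies → nullable.
- status: declared NOT NULL → not nullable.
- plate: declared NOT NULL → not nullable.
- lon: part of the PRIMARY KEY, which implies NOT NULL → not nullable.
- driver_id: declared NOT NULL → not nullable.
- sequence: CHECK does not forbid NULL (a CHECK constraint passes when its expression is NULL) → nullable.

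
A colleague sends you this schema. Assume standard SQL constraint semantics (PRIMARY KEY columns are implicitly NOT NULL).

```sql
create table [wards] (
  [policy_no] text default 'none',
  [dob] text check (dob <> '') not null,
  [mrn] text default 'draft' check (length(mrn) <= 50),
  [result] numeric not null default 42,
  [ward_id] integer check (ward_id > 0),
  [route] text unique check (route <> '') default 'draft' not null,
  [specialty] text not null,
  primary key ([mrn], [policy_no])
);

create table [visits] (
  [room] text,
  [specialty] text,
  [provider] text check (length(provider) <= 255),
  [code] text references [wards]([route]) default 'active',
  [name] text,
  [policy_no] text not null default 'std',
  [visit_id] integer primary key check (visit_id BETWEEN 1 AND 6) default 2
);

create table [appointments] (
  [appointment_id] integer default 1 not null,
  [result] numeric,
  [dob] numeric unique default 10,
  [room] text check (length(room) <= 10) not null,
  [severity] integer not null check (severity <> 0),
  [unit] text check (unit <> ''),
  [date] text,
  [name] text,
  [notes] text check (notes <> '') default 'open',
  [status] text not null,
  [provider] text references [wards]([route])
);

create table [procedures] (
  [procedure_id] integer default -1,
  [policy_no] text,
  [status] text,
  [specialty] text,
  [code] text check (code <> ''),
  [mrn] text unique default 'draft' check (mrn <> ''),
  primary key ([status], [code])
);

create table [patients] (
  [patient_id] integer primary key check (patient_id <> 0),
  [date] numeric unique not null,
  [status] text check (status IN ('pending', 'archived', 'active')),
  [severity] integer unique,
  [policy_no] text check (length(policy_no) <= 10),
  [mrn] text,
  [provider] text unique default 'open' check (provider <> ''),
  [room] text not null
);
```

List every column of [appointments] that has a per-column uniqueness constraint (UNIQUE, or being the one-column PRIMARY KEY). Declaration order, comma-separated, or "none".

dob

- appointment_id: no UNIQUE or single-column PK constraint.
- result: no UNIQUE or single-column PK constraint.
- dob: declared UNIQUE → unique.
- room: no UNIQUE or single-column PK constraint.
- severity: no UNIQUE or single-column PK constraint.
- unit: no UNIQUE or single-column PK constraint.
- date: no UNIQUE or single-column PK constraint.
- name: no UNIQUE or single-column PK constraint.
- notes: no UNIQUE or single-column PK constraint.
- status: no UNIQUE or single-column PK constraint.
- provider: no UNIQUE or single-column PK constraint.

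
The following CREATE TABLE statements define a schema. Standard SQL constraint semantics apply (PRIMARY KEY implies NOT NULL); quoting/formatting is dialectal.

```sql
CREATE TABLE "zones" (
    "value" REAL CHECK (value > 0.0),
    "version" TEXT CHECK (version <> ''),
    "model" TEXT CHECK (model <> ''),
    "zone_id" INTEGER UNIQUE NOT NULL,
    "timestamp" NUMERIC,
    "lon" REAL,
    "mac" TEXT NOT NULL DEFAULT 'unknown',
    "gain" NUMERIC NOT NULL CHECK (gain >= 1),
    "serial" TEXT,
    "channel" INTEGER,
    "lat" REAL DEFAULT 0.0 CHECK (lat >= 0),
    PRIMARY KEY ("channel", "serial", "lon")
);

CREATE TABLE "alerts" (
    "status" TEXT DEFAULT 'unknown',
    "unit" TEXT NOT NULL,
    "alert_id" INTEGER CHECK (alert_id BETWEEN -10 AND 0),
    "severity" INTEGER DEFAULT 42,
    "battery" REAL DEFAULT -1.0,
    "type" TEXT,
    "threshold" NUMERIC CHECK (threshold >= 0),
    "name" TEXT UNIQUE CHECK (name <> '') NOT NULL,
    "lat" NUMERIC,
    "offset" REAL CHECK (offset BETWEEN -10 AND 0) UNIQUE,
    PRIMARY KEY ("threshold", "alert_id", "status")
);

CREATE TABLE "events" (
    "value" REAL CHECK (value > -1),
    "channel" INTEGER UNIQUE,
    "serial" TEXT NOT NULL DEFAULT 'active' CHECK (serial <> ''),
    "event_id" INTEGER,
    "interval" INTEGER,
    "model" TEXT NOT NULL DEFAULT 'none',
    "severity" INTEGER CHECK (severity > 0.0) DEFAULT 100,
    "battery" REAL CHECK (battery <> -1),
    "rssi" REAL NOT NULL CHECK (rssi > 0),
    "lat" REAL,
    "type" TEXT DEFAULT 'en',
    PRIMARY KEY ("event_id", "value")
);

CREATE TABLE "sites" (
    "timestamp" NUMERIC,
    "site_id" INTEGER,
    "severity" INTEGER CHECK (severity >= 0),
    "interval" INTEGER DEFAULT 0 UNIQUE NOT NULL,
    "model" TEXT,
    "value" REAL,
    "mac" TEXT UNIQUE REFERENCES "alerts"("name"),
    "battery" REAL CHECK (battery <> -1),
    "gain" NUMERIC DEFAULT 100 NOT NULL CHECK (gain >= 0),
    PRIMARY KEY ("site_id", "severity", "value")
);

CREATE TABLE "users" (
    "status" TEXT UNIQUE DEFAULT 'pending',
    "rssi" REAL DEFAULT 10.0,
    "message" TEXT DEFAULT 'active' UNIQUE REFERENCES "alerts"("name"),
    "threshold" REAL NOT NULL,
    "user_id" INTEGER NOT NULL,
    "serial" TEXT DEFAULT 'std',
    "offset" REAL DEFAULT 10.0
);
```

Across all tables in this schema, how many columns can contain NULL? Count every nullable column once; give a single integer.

zones: 5 nullable (value, version, model, timestamp, lat — PK (channel, serial, lon) and explicit NOT NULL columns excluded).
alerts: 5 nullable (severity, battery, type, lat, offset — PK (threshold, alert_id, status) and explicit NOT NULL columns excluded).
events: 6 nullable (channel, interval, severity, battery, lat, type — PK (event_id, value) and explicit NOT NULL columns excluded).
sites: 4 nullable (timestamp, model, mac, battery — PK (site_id, severity, value) and explicit NOT NULL columns excluded).
users: 5 nullable (status, rssi, message, serial, offset — PK none and explicit NOT NULL columns excluded).
Total: 5 + 5 + 6 + 4 + 5 = 25.

25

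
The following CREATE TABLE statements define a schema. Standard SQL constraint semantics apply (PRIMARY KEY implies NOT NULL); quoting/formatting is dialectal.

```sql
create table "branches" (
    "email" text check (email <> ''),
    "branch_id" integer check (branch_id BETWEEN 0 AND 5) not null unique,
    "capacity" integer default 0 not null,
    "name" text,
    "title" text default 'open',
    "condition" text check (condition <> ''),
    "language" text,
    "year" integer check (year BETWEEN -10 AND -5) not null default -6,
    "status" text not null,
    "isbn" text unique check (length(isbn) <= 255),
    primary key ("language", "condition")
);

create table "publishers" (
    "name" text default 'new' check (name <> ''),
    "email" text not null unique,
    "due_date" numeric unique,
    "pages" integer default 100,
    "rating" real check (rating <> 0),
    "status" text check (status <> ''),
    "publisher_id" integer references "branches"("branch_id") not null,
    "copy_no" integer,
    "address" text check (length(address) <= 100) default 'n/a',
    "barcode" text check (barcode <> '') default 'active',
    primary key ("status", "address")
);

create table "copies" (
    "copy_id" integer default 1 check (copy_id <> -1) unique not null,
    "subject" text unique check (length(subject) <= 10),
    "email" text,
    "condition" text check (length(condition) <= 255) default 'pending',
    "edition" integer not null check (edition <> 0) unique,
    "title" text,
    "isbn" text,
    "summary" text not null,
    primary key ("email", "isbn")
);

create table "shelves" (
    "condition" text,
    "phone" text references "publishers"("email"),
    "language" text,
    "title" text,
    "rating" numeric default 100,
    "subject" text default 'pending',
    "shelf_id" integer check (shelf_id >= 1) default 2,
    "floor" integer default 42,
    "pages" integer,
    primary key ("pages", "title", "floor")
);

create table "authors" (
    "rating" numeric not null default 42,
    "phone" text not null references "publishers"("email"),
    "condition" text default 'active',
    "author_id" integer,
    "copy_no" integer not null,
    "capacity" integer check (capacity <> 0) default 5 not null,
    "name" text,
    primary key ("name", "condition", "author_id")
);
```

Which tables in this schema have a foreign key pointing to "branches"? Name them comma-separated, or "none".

- publishers.publisher_id references branches(branch_id).

publishers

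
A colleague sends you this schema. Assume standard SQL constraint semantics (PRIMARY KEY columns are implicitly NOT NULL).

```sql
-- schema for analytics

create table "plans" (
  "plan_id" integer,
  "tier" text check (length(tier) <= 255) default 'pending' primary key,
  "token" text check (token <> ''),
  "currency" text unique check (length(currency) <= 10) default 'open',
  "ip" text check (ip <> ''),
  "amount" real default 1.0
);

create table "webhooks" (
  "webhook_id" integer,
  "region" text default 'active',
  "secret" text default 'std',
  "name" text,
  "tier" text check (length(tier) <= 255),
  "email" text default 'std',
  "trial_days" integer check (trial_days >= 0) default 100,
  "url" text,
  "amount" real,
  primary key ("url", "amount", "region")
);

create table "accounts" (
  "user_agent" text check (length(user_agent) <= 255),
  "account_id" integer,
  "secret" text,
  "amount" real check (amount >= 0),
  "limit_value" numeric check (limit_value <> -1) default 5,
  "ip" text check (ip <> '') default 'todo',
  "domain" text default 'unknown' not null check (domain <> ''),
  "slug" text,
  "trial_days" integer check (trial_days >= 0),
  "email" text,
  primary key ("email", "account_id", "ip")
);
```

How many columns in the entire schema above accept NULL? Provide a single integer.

plans: 5 nullable (plan_id, token, currency, ip, amount — PK (tier) and explicit NOT NULL columns excluded).
webhooks: 6 nullable (webhook_id, secret, name, tier, email, trial_days — PK (url, amount, region) and explicit NOT NULL columns excluded).
accounts: 6 nullable (user_agent, secret, amount, limit_value, slug, trial_days — PK (email, account_id, ip) and explicit NOT NULL columns excluded).
Total: 5 + 6 + 6 = 17.

17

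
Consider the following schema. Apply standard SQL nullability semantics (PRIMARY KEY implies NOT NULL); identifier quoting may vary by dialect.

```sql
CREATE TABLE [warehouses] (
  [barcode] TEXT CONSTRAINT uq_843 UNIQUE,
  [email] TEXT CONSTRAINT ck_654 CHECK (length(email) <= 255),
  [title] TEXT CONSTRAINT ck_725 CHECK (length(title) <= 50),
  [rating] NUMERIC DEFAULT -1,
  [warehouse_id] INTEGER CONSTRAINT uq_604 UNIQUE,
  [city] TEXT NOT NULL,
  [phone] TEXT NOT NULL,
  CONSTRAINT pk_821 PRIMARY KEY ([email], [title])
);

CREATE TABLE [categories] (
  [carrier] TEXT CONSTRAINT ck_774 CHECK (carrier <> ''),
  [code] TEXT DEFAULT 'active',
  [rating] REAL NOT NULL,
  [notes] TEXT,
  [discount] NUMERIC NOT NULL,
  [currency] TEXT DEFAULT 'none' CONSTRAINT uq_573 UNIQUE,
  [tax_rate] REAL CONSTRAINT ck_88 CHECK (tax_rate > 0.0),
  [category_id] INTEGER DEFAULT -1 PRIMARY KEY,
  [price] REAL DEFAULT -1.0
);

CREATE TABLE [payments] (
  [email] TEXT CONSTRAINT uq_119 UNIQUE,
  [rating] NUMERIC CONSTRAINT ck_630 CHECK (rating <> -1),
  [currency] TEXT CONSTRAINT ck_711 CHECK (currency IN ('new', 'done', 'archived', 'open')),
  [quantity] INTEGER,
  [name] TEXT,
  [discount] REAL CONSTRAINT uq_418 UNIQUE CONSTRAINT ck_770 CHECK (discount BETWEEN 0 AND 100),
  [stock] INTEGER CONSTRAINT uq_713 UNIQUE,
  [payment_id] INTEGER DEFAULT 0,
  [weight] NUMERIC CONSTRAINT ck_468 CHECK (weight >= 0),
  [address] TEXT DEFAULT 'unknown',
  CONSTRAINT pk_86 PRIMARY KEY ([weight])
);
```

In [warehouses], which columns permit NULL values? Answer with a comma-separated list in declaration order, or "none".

barcode, rating, warehouse_id

- barcode: UNIQUE does not imply NOT NULL → nullable.
- email: part of the PRIMARY KEY, which implies NOT NULL → not nullable.
- title: part of the PRIMARY KEY, which implies NOT NULL → not nullable.
- rating: DEFAULT only fills an omitted column; an explicit NULL is still allowed → nullable.
- warehouse_id: UNIQUE does not imply NOT NULL → nullable.
- city: declared NOT NULL → not nullable.
- phone: declared NOT NULL → not nullable.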